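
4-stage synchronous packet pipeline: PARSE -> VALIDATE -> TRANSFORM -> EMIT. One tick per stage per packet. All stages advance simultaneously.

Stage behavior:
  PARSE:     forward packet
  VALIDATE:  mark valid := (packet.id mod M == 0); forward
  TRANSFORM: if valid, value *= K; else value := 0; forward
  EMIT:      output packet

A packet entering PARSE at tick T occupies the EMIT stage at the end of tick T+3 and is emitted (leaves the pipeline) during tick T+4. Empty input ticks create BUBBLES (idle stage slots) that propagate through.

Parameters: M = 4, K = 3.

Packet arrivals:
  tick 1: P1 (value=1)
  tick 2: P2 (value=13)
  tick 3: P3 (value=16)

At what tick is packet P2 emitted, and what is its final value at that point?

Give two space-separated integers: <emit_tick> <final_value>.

Tick 1: [PARSE:P1(v=1,ok=F), VALIDATE:-, TRANSFORM:-, EMIT:-] out:-; in:P1
Tick 2: [PARSE:P2(v=13,ok=F), VALIDATE:P1(v=1,ok=F), TRANSFORM:-, EMIT:-] out:-; in:P2
Tick 3: [PARSE:P3(v=16,ok=F), VALIDATE:P2(v=13,ok=F), TRANSFORM:P1(v=0,ok=F), EMIT:-] out:-; in:P3
Tick 4: [PARSE:-, VALIDATE:P3(v=16,ok=F), TRANSFORM:P2(v=0,ok=F), EMIT:P1(v=0,ok=F)] out:-; in:-
Tick 5: [PARSE:-, VALIDATE:-, TRANSFORM:P3(v=0,ok=F), EMIT:P2(v=0,ok=F)] out:P1(v=0); in:-
Tick 6: [PARSE:-, VALIDATE:-, TRANSFORM:-, EMIT:P3(v=0,ok=F)] out:P2(v=0); in:-
Tick 7: [PARSE:-, VALIDATE:-, TRANSFORM:-, EMIT:-] out:P3(v=0); in:-
P2: arrives tick 2, valid=False (id=2, id%4=2), emit tick 6, final value 0

Answer: 6 0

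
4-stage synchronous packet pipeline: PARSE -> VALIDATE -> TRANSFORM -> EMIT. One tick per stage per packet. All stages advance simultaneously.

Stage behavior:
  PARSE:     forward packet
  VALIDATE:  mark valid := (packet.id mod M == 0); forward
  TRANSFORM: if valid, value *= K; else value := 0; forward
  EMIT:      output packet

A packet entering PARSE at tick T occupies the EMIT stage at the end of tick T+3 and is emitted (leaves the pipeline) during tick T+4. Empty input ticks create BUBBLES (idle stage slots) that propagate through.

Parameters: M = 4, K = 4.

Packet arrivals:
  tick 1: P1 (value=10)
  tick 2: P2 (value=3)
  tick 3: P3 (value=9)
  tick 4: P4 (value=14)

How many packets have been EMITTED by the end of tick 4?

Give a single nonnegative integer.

Answer: 0

Derivation:
Tick 1: [PARSE:P1(v=10,ok=F), VALIDATE:-, TRANSFORM:-, EMIT:-] out:-; in:P1
Tick 2: [PARSE:P2(v=3,ok=F), VALIDATE:P1(v=10,ok=F), TRANSFORM:-, EMIT:-] out:-; in:P2
Tick 3: [PARSE:P3(v=9,ok=F), VALIDATE:P2(v=3,ok=F), TRANSFORM:P1(v=0,ok=F), EMIT:-] out:-; in:P3
Tick 4: [PARSE:P4(v=14,ok=F), VALIDATE:P3(v=9,ok=F), TRANSFORM:P2(v=0,ok=F), EMIT:P1(v=0,ok=F)] out:-; in:P4
Emitted by tick 4: []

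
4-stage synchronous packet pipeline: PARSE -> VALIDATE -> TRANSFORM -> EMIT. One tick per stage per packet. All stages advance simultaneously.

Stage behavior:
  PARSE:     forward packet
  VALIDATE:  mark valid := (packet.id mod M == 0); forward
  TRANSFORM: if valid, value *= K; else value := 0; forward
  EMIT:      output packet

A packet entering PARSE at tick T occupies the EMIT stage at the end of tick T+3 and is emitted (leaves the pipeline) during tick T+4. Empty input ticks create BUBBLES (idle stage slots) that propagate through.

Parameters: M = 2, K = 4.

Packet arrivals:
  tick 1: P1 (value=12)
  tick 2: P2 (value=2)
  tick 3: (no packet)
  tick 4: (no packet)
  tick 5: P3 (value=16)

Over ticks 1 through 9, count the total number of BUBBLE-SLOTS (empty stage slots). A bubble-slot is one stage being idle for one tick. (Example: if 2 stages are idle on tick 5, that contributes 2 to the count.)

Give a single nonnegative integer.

Tick 1: [PARSE:P1(v=12,ok=F), VALIDATE:-, TRANSFORM:-, EMIT:-] out:-; bubbles=3
Tick 2: [PARSE:P2(v=2,ok=F), VALIDATE:P1(v=12,ok=F), TRANSFORM:-, EMIT:-] out:-; bubbles=2
Tick 3: [PARSE:-, VALIDATE:P2(v=2,ok=T), TRANSFORM:P1(v=0,ok=F), EMIT:-] out:-; bubbles=2
Tick 4: [PARSE:-, VALIDATE:-, TRANSFORM:P2(v=8,ok=T), EMIT:P1(v=0,ok=F)] out:-; bubbles=2
Tick 5: [PARSE:P3(v=16,ok=F), VALIDATE:-, TRANSFORM:-, EMIT:P2(v=8,ok=T)] out:P1(v=0); bubbles=2
Tick 6: [PARSE:-, VALIDATE:P3(v=16,ok=F), TRANSFORM:-, EMIT:-] out:P2(v=8); bubbles=3
Tick 7: [PARSE:-, VALIDATE:-, TRANSFORM:P3(v=0,ok=F), EMIT:-] out:-; bubbles=3
Tick 8: [PARSE:-, VALIDATE:-, TRANSFORM:-, EMIT:P3(v=0,ok=F)] out:-; bubbles=3
Tick 9: [PARSE:-, VALIDATE:-, TRANSFORM:-, EMIT:-] out:P3(v=0); bubbles=4
Total bubble-slots: 24

Answer: 24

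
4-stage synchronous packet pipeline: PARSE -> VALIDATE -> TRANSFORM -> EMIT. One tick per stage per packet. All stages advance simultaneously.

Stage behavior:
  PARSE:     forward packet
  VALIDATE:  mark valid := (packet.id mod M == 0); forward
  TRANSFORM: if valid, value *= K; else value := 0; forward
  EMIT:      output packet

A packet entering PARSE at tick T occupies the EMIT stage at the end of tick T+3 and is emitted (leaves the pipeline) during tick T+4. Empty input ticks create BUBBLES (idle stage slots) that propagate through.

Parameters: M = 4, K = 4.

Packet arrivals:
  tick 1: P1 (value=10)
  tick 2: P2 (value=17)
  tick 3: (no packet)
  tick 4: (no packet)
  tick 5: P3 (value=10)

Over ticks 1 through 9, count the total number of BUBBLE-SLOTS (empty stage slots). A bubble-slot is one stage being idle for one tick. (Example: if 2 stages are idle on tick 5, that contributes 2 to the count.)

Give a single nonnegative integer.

Answer: 24

Derivation:
Tick 1: [PARSE:P1(v=10,ok=F), VALIDATE:-, TRANSFORM:-, EMIT:-] out:-; bubbles=3
Tick 2: [PARSE:P2(v=17,ok=F), VALIDATE:P1(v=10,ok=F), TRANSFORM:-, EMIT:-] out:-; bubbles=2
Tick 3: [PARSE:-, VALIDATE:P2(v=17,ok=F), TRANSFORM:P1(v=0,ok=F), EMIT:-] out:-; bubbles=2
Tick 4: [PARSE:-, VALIDATE:-, TRANSFORM:P2(v=0,ok=F), EMIT:P1(v=0,ok=F)] out:-; bubbles=2
Tick 5: [PARSE:P3(v=10,ok=F), VALIDATE:-, TRANSFORM:-, EMIT:P2(v=0,ok=F)] out:P1(v=0); bubbles=2
Tick 6: [PARSE:-, VALIDATE:P3(v=10,ok=F), TRANSFORM:-, EMIT:-] out:P2(v=0); bubbles=3
Tick 7: [PARSE:-, VALIDATE:-, TRANSFORM:P3(v=0,ok=F), EMIT:-] out:-; bubbles=3
Tick 8: [PARSE:-, VALIDATE:-, TRANSFORM:-, EMIT:P3(v=0,ok=F)] out:-; bubbles=3
Tick 9: [PARSE:-, VALIDATE:-, TRANSFORM:-, EMIT:-] out:P3(v=0); bubbles=4
Total bubble-slots: 24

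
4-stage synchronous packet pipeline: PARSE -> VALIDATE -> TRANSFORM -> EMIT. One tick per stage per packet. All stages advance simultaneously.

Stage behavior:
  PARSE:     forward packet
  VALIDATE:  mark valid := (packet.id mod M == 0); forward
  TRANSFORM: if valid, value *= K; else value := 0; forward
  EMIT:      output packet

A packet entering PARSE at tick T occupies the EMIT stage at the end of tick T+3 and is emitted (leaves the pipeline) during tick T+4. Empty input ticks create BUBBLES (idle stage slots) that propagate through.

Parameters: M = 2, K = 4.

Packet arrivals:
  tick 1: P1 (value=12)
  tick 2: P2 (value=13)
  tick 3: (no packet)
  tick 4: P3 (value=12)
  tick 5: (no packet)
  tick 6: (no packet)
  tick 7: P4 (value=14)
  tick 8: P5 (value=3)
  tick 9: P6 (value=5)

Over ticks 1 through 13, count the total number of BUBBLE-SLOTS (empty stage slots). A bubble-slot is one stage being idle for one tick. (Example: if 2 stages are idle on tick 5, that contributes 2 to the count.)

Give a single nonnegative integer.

Tick 1: [PARSE:P1(v=12,ok=F), VALIDATE:-, TRANSFORM:-, EMIT:-] out:-; bubbles=3
Tick 2: [PARSE:P2(v=13,ok=F), VALIDATE:P1(v=12,ok=F), TRANSFORM:-, EMIT:-] out:-; bubbles=2
Tick 3: [PARSE:-, VALIDATE:P2(v=13,ok=T), TRANSFORM:P1(v=0,ok=F), EMIT:-] out:-; bubbles=2
Tick 4: [PARSE:P3(v=12,ok=F), VALIDATE:-, TRANSFORM:P2(v=52,ok=T), EMIT:P1(v=0,ok=F)] out:-; bubbles=1
Tick 5: [PARSE:-, VALIDATE:P3(v=12,ok=F), TRANSFORM:-, EMIT:P2(v=52,ok=T)] out:P1(v=0); bubbles=2
Tick 6: [PARSE:-, VALIDATE:-, TRANSFORM:P3(v=0,ok=F), EMIT:-] out:P2(v=52); bubbles=3
Tick 7: [PARSE:P4(v=14,ok=F), VALIDATE:-, TRANSFORM:-, EMIT:P3(v=0,ok=F)] out:-; bubbles=2
Tick 8: [PARSE:P5(v=3,ok=F), VALIDATE:P4(v=14,ok=T), TRANSFORM:-, EMIT:-] out:P3(v=0); bubbles=2
Tick 9: [PARSE:P6(v=5,ok=F), VALIDATE:P5(v=3,ok=F), TRANSFORM:P4(v=56,ok=T), EMIT:-] out:-; bubbles=1
Tick 10: [PARSE:-, VALIDATE:P6(v=5,ok=T), TRANSFORM:P5(v=0,ok=F), EMIT:P4(v=56,ok=T)] out:-; bubbles=1
Tick 11: [PARSE:-, VALIDATE:-, TRANSFORM:P6(v=20,ok=T), EMIT:P5(v=0,ok=F)] out:P4(v=56); bubbles=2
Tick 12: [PARSE:-, VALIDATE:-, TRANSFORM:-, EMIT:P6(v=20,ok=T)] out:P5(v=0); bubbles=3
Tick 13: [PARSE:-, VALIDATE:-, TRANSFORM:-, EMIT:-] out:P6(v=20); bubbles=4
Total bubble-slots: 28

Answer: 28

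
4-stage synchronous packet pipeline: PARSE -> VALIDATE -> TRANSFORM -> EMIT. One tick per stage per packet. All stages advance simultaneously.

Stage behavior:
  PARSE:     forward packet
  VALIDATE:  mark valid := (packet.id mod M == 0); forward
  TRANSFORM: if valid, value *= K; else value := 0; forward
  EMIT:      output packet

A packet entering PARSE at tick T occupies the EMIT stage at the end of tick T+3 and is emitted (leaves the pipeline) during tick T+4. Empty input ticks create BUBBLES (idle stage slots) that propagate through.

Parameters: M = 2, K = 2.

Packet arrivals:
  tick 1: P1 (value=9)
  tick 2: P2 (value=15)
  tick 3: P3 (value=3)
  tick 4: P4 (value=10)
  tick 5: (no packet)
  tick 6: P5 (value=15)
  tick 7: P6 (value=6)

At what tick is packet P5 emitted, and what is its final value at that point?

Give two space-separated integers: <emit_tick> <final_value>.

Answer: 10 0

Derivation:
Tick 1: [PARSE:P1(v=9,ok=F), VALIDATE:-, TRANSFORM:-, EMIT:-] out:-; in:P1
Tick 2: [PARSE:P2(v=15,ok=F), VALIDATE:P1(v=9,ok=F), TRANSFORM:-, EMIT:-] out:-; in:P2
Tick 3: [PARSE:P3(v=3,ok=F), VALIDATE:P2(v=15,ok=T), TRANSFORM:P1(v=0,ok=F), EMIT:-] out:-; in:P3
Tick 4: [PARSE:P4(v=10,ok=F), VALIDATE:P3(v=3,ok=F), TRANSFORM:P2(v=30,ok=T), EMIT:P1(v=0,ok=F)] out:-; in:P4
Tick 5: [PARSE:-, VALIDATE:P4(v=10,ok=T), TRANSFORM:P3(v=0,ok=F), EMIT:P2(v=30,ok=T)] out:P1(v=0); in:-
Tick 6: [PARSE:P5(v=15,ok=F), VALIDATE:-, TRANSFORM:P4(v=20,ok=T), EMIT:P3(v=0,ok=F)] out:P2(v=30); in:P5
Tick 7: [PARSE:P6(v=6,ok=F), VALIDATE:P5(v=15,ok=F), TRANSFORM:-, EMIT:P4(v=20,ok=T)] out:P3(v=0); in:P6
Tick 8: [PARSE:-, VALIDATE:P6(v=6,ok=T), TRANSFORM:P5(v=0,ok=F), EMIT:-] out:P4(v=20); in:-
Tick 9: [PARSE:-, VALIDATE:-, TRANSFORM:P6(v=12,ok=T), EMIT:P5(v=0,ok=F)] out:-; in:-
Tick 10: [PARSE:-, VALIDATE:-, TRANSFORM:-, EMIT:P6(v=12,ok=T)] out:P5(v=0); in:-
Tick 11: [PARSE:-, VALIDATE:-, TRANSFORM:-, EMIT:-] out:P6(v=12); in:-
P5: arrives tick 6, valid=False (id=5, id%2=1), emit tick 10, final value 0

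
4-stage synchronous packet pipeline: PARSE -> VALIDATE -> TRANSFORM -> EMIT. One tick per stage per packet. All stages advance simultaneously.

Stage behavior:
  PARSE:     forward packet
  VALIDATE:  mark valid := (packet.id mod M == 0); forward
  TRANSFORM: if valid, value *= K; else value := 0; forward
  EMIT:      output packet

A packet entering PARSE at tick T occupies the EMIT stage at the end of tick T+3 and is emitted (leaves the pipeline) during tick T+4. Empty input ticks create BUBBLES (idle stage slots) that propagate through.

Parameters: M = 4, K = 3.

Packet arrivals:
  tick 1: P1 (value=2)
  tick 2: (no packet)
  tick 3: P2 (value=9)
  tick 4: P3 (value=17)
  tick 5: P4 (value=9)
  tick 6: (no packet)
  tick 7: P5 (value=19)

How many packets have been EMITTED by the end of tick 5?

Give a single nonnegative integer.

Tick 1: [PARSE:P1(v=2,ok=F), VALIDATE:-, TRANSFORM:-, EMIT:-] out:-; in:P1
Tick 2: [PARSE:-, VALIDATE:P1(v=2,ok=F), TRANSFORM:-, EMIT:-] out:-; in:-
Tick 3: [PARSE:P2(v=9,ok=F), VALIDATE:-, TRANSFORM:P1(v=0,ok=F), EMIT:-] out:-; in:P2
Tick 4: [PARSE:P3(v=17,ok=F), VALIDATE:P2(v=9,ok=F), TRANSFORM:-, EMIT:P1(v=0,ok=F)] out:-; in:P3
Tick 5: [PARSE:P4(v=9,ok=F), VALIDATE:P3(v=17,ok=F), TRANSFORM:P2(v=0,ok=F), EMIT:-] out:P1(v=0); in:P4
Emitted by tick 5: ['P1']

Answer: 1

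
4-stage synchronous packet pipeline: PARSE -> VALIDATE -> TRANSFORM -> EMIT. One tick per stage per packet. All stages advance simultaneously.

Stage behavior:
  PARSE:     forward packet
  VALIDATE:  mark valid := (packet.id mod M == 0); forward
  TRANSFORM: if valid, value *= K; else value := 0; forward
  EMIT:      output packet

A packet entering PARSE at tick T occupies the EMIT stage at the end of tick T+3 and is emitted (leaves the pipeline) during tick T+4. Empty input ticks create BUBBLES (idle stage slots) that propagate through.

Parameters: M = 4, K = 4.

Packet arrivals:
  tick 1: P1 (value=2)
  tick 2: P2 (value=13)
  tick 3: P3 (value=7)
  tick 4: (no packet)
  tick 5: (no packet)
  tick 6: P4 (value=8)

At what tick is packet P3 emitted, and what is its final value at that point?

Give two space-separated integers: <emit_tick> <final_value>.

Answer: 7 0

Derivation:
Tick 1: [PARSE:P1(v=2,ok=F), VALIDATE:-, TRANSFORM:-, EMIT:-] out:-; in:P1
Tick 2: [PARSE:P2(v=13,ok=F), VALIDATE:P1(v=2,ok=F), TRANSFORM:-, EMIT:-] out:-; in:P2
Tick 3: [PARSE:P3(v=7,ok=F), VALIDATE:P2(v=13,ok=F), TRANSFORM:P1(v=0,ok=F), EMIT:-] out:-; in:P3
Tick 4: [PARSE:-, VALIDATE:P3(v=7,ok=F), TRANSFORM:P2(v=0,ok=F), EMIT:P1(v=0,ok=F)] out:-; in:-
Tick 5: [PARSE:-, VALIDATE:-, TRANSFORM:P3(v=0,ok=F), EMIT:P2(v=0,ok=F)] out:P1(v=0); in:-
Tick 6: [PARSE:P4(v=8,ok=F), VALIDATE:-, TRANSFORM:-, EMIT:P3(v=0,ok=F)] out:P2(v=0); in:P4
Tick 7: [PARSE:-, VALIDATE:P4(v=8,ok=T), TRANSFORM:-, EMIT:-] out:P3(v=0); in:-
Tick 8: [PARSE:-, VALIDATE:-, TRANSFORM:P4(v=32,ok=T), EMIT:-] out:-; in:-
Tick 9: [PARSE:-, VALIDATE:-, TRANSFORM:-, EMIT:P4(v=32,ok=T)] out:-; in:-
Tick 10: [PARSE:-, VALIDATE:-, TRANSFORM:-, EMIT:-] out:P4(v=32); in:-
P3: arrives tick 3, valid=False (id=3, id%4=3), emit tick 7, final value 0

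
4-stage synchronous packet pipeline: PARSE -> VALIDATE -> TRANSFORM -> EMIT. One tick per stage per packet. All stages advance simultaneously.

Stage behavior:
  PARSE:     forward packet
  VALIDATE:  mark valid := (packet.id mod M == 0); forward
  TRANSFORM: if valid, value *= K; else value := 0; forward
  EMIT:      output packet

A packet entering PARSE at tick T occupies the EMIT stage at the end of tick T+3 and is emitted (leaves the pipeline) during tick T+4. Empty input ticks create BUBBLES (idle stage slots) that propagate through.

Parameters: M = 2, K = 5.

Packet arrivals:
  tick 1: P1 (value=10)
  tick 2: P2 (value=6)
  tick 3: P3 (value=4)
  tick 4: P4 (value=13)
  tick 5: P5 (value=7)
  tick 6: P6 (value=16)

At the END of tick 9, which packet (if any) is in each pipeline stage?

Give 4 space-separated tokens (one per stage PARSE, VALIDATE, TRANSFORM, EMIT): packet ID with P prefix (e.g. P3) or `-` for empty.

Tick 1: [PARSE:P1(v=10,ok=F), VALIDATE:-, TRANSFORM:-, EMIT:-] out:-; in:P1
Tick 2: [PARSE:P2(v=6,ok=F), VALIDATE:P1(v=10,ok=F), TRANSFORM:-, EMIT:-] out:-; in:P2
Tick 3: [PARSE:P3(v=4,ok=F), VALIDATE:P2(v=6,ok=T), TRANSFORM:P1(v=0,ok=F), EMIT:-] out:-; in:P3
Tick 4: [PARSE:P4(v=13,ok=F), VALIDATE:P3(v=4,ok=F), TRANSFORM:P2(v=30,ok=T), EMIT:P1(v=0,ok=F)] out:-; in:P4
Tick 5: [PARSE:P5(v=7,ok=F), VALIDATE:P4(v=13,ok=T), TRANSFORM:P3(v=0,ok=F), EMIT:P2(v=30,ok=T)] out:P1(v=0); in:P5
Tick 6: [PARSE:P6(v=16,ok=F), VALIDATE:P5(v=7,ok=F), TRANSFORM:P4(v=65,ok=T), EMIT:P3(v=0,ok=F)] out:P2(v=30); in:P6
Tick 7: [PARSE:-, VALIDATE:P6(v=16,ok=T), TRANSFORM:P5(v=0,ok=F), EMIT:P4(v=65,ok=T)] out:P3(v=0); in:-
Tick 8: [PARSE:-, VALIDATE:-, TRANSFORM:P6(v=80,ok=T), EMIT:P5(v=0,ok=F)] out:P4(v=65); in:-
Tick 9: [PARSE:-, VALIDATE:-, TRANSFORM:-, EMIT:P6(v=80,ok=T)] out:P5(v=0); in:-
At end of tick 9: ['-', '-', '-', 'P6']

Answer: - - - P6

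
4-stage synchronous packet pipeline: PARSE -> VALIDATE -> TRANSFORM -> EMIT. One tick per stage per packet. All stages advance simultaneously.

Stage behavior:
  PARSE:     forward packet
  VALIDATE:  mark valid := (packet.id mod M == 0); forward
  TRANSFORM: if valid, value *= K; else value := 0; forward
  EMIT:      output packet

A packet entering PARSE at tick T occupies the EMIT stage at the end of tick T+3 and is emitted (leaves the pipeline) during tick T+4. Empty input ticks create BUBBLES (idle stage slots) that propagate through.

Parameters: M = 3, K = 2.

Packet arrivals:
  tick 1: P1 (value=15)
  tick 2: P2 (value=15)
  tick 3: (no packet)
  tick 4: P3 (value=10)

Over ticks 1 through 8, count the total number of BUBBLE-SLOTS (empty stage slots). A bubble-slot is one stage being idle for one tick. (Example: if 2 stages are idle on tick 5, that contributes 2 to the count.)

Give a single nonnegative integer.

Answer: 20

Derivation:
Tick 1: [PARSE:P1(v=15,ok=F), VALIDATE:-, TRANSFORM:-, EMIT:-] out:-; bubbles=3
Tick 2: [PARSE:P2(v=15,ok=F), VALIDATE:P1(v=15,ok=F), TRANSFORM:-, EMIT:-] out:-; bubbles=2
Tick 3: [PARSE:-, VALIDATE:P2(v=15,ok=F), TRANSFORM:P1(v=0,ok=F), EMIT:-] out:-; bubbles=2
Tick 4: [PARSE:P3(v=10,ok=F), VALIDATE:-, TRANSFORM:P2(v=0,ok=F), EMIT:P1(v=0,ok=F)] out:-; bubbles=1
Tick 5: [PARSE:-, VALIDATE:P3(v=10,ok=T), TRANSFORM:-, EMIT:P2(v=0,ok=F)] out:P1(v=0); bubbles=2
Tick 6: [PARSE:-, VALIDATE:-, TRANSFORM:P3(v=20,ok=T), EMIT:-] out:P2(v=0); bubbles=3
Tick 7: [PARSE:-, VALIDATE:-, TRANSFORM:-, EMIT:P3(v=20,ok=T)] out:-; bubbles=3
Tick 8: [PARSE:-, VALIDATE:-, TRANSFORM:-, EMIT:-] out:P3(v=20); bubbles=4
Total bubble-slots: 20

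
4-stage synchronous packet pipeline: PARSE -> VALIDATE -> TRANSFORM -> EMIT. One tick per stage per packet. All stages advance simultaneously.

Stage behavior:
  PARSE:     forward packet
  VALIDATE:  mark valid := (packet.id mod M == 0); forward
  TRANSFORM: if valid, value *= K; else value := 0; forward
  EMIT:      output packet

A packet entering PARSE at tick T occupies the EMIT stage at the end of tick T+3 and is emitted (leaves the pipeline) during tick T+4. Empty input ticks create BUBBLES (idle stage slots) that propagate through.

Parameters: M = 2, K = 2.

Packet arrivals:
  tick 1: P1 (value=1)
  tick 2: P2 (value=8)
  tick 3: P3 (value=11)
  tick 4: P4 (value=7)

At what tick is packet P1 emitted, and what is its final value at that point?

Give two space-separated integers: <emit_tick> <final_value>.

Tick 1: [PARSE:P1(v=1,ok=F), VALIDATE:-, TRANSFORM:-, EMIT:-] out:-; in:P1
Tick 2: [PARSE:P2(v=8,ok=F), VALIDATE:P1(v=1,ok=F), TRANSFORM:-, EMIT:-] out:-; in:P2
Tick 3: [PARSE:P3(v=11,ok=F), VALIDATE:P2(v=8,ok=T), TRANSFORM:P1(v=0,ok=F), EMIT:-] out:-; in:P3
Tick 4: [PARSE:P4(v=7,ok=F), VALIDATE:P3(v=11,ok=F), TRANSFORM:P2(v=16,ok=T), EMIT:P1(v=0,ok=F)] out:-; in:P4
Tick 5: [PARSE:-, VALIDATE:P4(v=7,ok=T), TRANSFORM:P3(v=0,ok=F), EMIT:P2(v=16,ok=T)] out:P1(v=0); in:-
Tick 6: [PARSE:-, VALIDATE:-, TRANSFORM:P4(v=14,ok=T), EMIT:P3(v=0,ok=F)] out:P2(v=16); in:-
Tick 7: [PARSE:-, VALIDATE:-, TRANSFORM:-, EMIT:P4(v=14,ok=T)] out:P3(v=0); in:-
Tick 8: [PARSE:-, VALIDATE:-, TRANSFORM:-, EMIT:-] out:P4(v=14); in:-
P1: arrives tick 1, valid=False (id=1, id%2=1), emit tick 5, final value 0

Answer: 5 0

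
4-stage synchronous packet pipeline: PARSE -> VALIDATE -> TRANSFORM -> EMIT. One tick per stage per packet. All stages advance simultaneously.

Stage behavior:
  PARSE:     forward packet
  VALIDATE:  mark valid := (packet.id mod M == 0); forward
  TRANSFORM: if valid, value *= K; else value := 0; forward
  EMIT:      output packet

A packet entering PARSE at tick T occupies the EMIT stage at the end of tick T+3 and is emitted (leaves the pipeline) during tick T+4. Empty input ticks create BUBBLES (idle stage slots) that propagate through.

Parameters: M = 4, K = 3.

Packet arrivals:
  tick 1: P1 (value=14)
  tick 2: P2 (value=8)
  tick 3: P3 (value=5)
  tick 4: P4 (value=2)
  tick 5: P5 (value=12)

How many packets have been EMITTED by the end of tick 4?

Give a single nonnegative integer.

Tick 1: [PARSE:P1(v=14,ok=F), VALIDATE:-, TRANSFORM:-, EMIT:-] out:-; in:P1
Tick 2: [PARSE:P2(v=8,ok=F), VALIDATE:P1(v=14,ok=F), TRANSFORM:-, EMIT:-] out:-; in:P2
Tick 3: [PARSE:P3(v=5,ok=F), VALIDATE:P2(v=8,ok=F), TRANSFORM:P1(v=0,ok=F), EMIT:-] out:-; in:P3
Tick 4: [PARSE:P4(v=2,ok=F), VALIDATE:P3(v=5,ok=F), TRANSFORM:P2(v=0,ok=F), EMIT:P1(v=0,ok=F)] out:-; in:P4
Emitted by tick 4: []

Answer: 0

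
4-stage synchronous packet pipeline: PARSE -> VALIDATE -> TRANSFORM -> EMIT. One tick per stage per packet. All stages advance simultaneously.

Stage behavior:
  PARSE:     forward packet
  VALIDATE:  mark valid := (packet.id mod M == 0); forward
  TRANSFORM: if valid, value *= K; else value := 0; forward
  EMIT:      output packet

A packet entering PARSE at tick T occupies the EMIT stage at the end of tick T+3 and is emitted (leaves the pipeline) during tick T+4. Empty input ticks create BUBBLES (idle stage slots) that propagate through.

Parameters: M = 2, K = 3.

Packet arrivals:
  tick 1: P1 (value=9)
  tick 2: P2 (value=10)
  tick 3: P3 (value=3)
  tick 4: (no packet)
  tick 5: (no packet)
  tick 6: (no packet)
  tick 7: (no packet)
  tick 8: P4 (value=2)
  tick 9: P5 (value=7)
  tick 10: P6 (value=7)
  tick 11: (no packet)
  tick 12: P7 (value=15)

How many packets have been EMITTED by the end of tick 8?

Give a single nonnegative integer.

Tick 1: [PARSE:P1(v=9,ok=F), VALIDATE:-, TRANSFORM:-, EMIT:-] out:-; in:P1
Tick 2: [PARSE:P2(v=10,ok=F), VALIDATE:P1(v=9,ok=F), TRANSFORM:-, EMIT:-] out:-; in:P2
Tick 3: [PARSE:P3(v=3,ok=F), VALIDATE:P2(v=10,ok=T), TRANSFORM:P1(v=0,ok=F), EMIT:-] out:-; in:P3
Tick 4: [PARSE:-, VALIDATE:P3(v=3,ok=F), TRANSFORM:P2(v=30,ok=T), EMIT:P1(v=0,ok=F)] out:-; in:-
Tick 5: [PARSE:-, VALIDATE:-, TRANSFORM:P3(v=0,ok=F), EMIT:P2(v=30,ok=T)] out:P1(v=0); in:-
Tick 6: [PARSE:-, VALIDATE:-, TRANSFORM:-, EMIT:P3(v=0,ok=F)] out:P2(v=30); in:-
Tick 7: [PARSE:-, VALIDATE:-, TRANSFORM:-, EMIT:-] out:P3(v=0); in:-
Tick 8: [PARSE:P4(v=2,ok=F), VALIDATE:-, TRANSFORM:-, EMIT:-] out:-; in:P4
Emitted by tick 8: ['P1', 'P2', 'P3']

Answer: 3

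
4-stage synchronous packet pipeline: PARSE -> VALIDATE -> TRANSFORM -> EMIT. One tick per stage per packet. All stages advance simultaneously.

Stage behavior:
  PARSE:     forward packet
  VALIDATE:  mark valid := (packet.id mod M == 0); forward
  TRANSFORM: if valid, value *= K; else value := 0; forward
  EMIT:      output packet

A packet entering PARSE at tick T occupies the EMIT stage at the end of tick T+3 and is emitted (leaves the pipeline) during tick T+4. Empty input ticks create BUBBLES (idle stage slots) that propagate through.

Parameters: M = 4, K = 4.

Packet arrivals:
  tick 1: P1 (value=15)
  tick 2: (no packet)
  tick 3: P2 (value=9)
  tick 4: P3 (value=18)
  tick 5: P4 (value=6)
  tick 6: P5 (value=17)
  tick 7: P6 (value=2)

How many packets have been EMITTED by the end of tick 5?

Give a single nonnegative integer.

Answer: 1

Derivation:
Tick 1: [PARSE:P1(v=15,ok=F), VALIDATE:-, TRANSFORM:-, EMIT:-] out:-; in:P1
Tick 2: [PARSE:-, VALIDATE:P1(v=15,ok=F), TRANSFORM:-, EMIT:-] out:-; in:-
Tick 3: [PARSE:P2(v=9,ok=F), VALIDATE:-, TRANSFORM:P1(v=0,ok=F), EMIT:-] out:-; in:P2
Tick 4: [PARSE:P3(v=18,ok=F), VALIDATE:P2(v=9,ok=F), TRANSFORM:-, EMIT:P1(v=0,ok=F)] out:-; in:P3
Tick 5: [PARSE:P4(v=6,ok=F), VALIDATE:P3(v=18,ok=F), TRANSFORM:P2(v=0,ok=F), EMIT:-] out:P1(v=0); in:P4
Emitted by tick 5: ['P1']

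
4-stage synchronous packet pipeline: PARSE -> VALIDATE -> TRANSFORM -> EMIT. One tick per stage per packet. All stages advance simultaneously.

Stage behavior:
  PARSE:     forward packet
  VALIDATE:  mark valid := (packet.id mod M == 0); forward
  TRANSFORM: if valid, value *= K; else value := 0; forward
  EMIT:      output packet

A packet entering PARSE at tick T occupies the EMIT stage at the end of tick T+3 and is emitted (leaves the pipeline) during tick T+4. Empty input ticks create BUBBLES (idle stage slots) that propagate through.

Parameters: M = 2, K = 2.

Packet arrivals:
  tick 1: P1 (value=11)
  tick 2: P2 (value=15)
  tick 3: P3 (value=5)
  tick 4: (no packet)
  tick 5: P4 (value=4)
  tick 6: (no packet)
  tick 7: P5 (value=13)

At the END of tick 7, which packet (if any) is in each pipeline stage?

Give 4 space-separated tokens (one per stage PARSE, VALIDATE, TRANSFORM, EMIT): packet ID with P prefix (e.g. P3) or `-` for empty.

Tick 1: [PARSE:P1(v=11,ok=F), VALIDATE:-, TRANSFORM:-, EMIT:-] out:-; in:P1
Tick 2: [PARSE:P2(v=15,ok=F), VALIDATE:P1(v=11,ok=F), TRANSFORM:-, EMIT:-] out:-; in:P2
Tick 3: [PARSE:P3(v=5,ok=F), VALIDATE:P2(v=15,ok=T), TRANSFORM:P1(v=0,ok=F), EMIT:-] out:-; in:P3
Tick 4: [PARSE:-, VALIDATE:P3(v=5,ok=F), TRANSFORM:P2(v=30,ok=T), EMIT:P1(v=0,ok=F)] out:-; in:-
Tick 5: [PARSE:P4(v=4,ok=F), VALIDATE:-, TRANSFORM:P3(v=0,ok=F), EMIT:P2(v=30,ok=T)] out:P1(v=0); in:P4
Tick 6: [PARSE:-, VALIDATE:P4(v=4,ok=T), TRANSFORM:-, EMIT:P3(v=0,ok=F)] out:P2(v=30); in:-
Tick 7: [PARSE:P5(v=13,ok=F), VALIDATE:-, TRANSFORM:P4(v=8,ok=T), EMIT:-] out:P3(v=0); in:P5
At end of tick 7: ['P5', '-', 'P4', '-']

Answer: P5 - P4 -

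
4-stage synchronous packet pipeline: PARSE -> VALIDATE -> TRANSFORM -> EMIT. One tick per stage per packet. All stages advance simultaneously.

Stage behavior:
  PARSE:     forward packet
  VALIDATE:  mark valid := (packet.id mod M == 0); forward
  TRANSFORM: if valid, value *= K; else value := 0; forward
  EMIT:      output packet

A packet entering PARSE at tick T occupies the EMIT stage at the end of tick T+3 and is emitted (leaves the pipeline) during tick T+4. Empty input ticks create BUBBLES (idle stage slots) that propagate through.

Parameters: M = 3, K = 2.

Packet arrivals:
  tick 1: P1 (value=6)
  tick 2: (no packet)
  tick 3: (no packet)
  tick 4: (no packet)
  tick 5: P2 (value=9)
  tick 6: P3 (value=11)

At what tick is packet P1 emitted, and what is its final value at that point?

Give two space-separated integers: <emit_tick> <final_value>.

Tick 1: [PARSE:P1(v=6,ok=F), VALIDATE:-, TRANSFORM:-, EMIT:-] out:-; in:P1
Tick 2: [PARSE:-, VALIDATE:P1(v=6,ok=F), TRANSFORM:-, EMIT:-] out:-; in:-
Tick 3: [PARSE:-, VALIDATE:-, TRANSFORM:P1(v=0,ok=F), EMIT:-] out:-; in:-
Tick 4: [PARSE:-, VALIDATE:-, TRANSFORM:-, EMIT:P1(v=0,ok=F)] out:-; in:-
Tick 5: [PARSE:P2(v=9,ok=F), VALIDATE:-, TRANSFORM:-, EMIT:-] out:P1(v=0); in:P2
Tick 6: [PARSE:P3(v=11,ok=F), VALIDATE:P2(v=9,ok=F), TRANSFORM:-, EMIT:-] out:-; in:P3
Tick 7: [PARSE:-, VALIDATE:P3(v=11,ok=T), TRANSFORM:P2(v=0,ok=F), EMIT:-] out:-; in:-
Tick 8: [PARSE:-, VALIDATE:-, TRANSFORM:P3(v=22,ok=T), EMIT:P2(v=0,ok=F)] out:-; in:-
Tick 9: [PARSE:-, VALIDATE:-, TRANSFORM:-, EMIT:P3(v=22,ok=T)] out:P2(v=0); in:-
Tick 10: [PARSE:-, VALIDATE:-, TRANSFORM:-, EMIT:-] out:P3(v=22); in:-
P1: arrives tick 1, valid=False (id=1, id%3=1), emit tick 5, final value 0

Answer: 5 0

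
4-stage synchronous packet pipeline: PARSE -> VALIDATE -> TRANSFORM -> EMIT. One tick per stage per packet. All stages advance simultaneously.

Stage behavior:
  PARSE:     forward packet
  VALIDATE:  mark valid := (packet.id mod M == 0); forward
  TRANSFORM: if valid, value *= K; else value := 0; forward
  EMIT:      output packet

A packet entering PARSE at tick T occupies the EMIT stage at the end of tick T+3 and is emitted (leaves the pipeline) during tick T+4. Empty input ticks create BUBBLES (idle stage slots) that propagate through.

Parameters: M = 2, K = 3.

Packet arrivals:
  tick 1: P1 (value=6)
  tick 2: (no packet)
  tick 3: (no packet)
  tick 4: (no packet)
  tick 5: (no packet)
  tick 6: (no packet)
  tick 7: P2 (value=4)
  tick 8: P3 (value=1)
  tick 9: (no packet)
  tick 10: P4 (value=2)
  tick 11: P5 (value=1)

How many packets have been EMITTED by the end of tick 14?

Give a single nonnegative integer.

Tick 1: [PARSE:P1(v=6,ok=F), VALIDATE:-, TRANSFORM:-, EMIT:-] out:-; in:P1
Tick 2: [PARSE:-, VALIDATE:P1(v=6,ok=F), TRANSFORM:-, EMIT:-] out:-; in:-
Tick 3: [PARSE:-, VALIDATE:-, TRANSFORM:P1(v=0,ok=F), EMIT:-] out:-; in:-
Tick 4: [PARSE:-, VALIDATE:-, TRANSFORM:-, EMIT:P1(v=0,ok=F)] out:-; in:-
Tick 5: [PARSE:-, VALIDATE:-, TRANSFORM:-, EMIT:-] out:P1(v=0); in:-
Tick 6: [PARSE:-, VALIDATE:-, TRANSFORM:-, EMIT:-] out:-; in:-
Tick 7: [PARSE:P2(v=4,ok=F), VALIDATE:-, TRANSFORM:-, EMIT:-] out:-; in:P2
Tick 8: [PARSE:P3(v=1,ok=F), VALIDATE:P2(v=4,ok=T), TRANSFORM:-, EMIT:-] out:-; in:P3
Tick 9: [PARSE:-, VALIDATE:P3(v=1,ok=F), TRANSFORM:P2(v=12,ok=T), EMIT:-] out:-; in:-
Tick 10: [PARSE:P4(v=2,ok=F), VALIDATE:-, TRANSFORM:P3(v=0,ok=F), EMIT:P2(v=12,ok=T)] out:-; in:P4
Tick 11: [PARSE:P5(v=1,ok=F), VALIDATE:P4(v=2,ok=T), TRANSFORM:-, EMIT:P3(v=0,ok=F)] out:P2(v=12); in:P5
Tick 12: [PARSE:-, VALIDATE:P5(v=1,ok=F), TRANSFORM:P4(v=6,ok=T), EMIT:-] out:P3(v=0); in:-
Tick 13: [PARSE:-, VALIDATE:-, TRANSFORM:P5(v=0,ok=F), EMIT:P4(v=6,ok=T)] out:-; in:-
Tick 14: [PARSE:-, VALIDATE:-, TRANSFORM:-, EMIT:P5(v=0,ok=F)] out:P4(v=6); in:-
Emitted by tick 14: ['P1', 'P2', 'P3', 'P4']

Answer: 4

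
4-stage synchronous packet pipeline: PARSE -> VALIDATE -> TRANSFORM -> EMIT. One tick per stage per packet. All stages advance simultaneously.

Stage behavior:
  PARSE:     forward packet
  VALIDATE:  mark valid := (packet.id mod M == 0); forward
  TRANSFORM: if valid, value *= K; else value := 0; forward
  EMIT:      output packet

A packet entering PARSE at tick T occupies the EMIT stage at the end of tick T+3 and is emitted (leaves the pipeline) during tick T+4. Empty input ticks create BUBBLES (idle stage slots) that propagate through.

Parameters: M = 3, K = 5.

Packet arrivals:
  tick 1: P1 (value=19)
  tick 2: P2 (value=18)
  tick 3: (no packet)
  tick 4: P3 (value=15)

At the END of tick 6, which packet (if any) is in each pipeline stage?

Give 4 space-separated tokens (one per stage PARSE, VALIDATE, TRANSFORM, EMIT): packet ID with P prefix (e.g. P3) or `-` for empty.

Answer: - - P3 -

Derivation:
Tick 1: [PARSE:P1(v=19,ok=F), VALIDATE:-, TRANSFORM:-, EMIT:-] out:-; in:P1
Tick 2: [PARSE:P2(v=18,ok=F), VALIDATE:P1(v=19,ok=F), TRANSFORM:-, EMIT:-] out:-; in:P2
Tick 3: [PARSE:-, VALIDATE:P2(v=18,ok=F), TRANSFORM:P1(v=0,ok=F), EMIT:-] out:-; in:-
Tick 4: [PARSE:P3(v=15,ok=F), VALIDATE:-, TRANSFORM:P2(v=0,ok=F), EMIT:P1(v=0,ok=F)] out:-; in:P3
Tick 5: [PARSE:-, VALIDATE:P3(v=15,ok=T), TRANSFORM:-, EMIT:P2(v=0,ok=F)] out:P1(v=0); in:-
Tick 6: [PARSE:-, VALIDATE:-, TRANSFORM:P3(v=75,ok=T), EMIT:-] out:P2(v=0); in:-
At end of tick 6: ['-', '-', 'P3', '-']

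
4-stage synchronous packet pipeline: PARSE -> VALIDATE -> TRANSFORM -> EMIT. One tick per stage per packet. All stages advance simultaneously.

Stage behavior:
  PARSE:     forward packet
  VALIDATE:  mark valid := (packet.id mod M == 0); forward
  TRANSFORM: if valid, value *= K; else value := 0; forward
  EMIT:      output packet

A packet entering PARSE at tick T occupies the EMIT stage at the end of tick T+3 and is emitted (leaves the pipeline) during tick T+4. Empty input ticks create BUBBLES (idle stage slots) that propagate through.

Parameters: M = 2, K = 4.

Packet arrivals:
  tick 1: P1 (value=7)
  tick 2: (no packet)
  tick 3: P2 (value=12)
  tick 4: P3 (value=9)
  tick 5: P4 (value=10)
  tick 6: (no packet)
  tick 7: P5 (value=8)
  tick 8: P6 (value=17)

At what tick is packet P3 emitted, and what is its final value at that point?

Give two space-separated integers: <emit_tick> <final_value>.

Tick 1: [PARSE:P1(v=7,ok=F), VALIDATE:-, TRANSFORM:-, EMIT:-] out:-; in:P1
Tick 2: [PARSE:-, VALIDATE:P1(v=7,ok=F), TRANSFORM:-, EMIT:-] out:-; in:-
Tick 3: [PARSE:P2(v=12,ok=F), VALIDATE:-, TRANSFORM:P1(v=0,ok=F), EMIT:-] out:-; in:P2
Tick 4: [PARSE:P3(v=9,ok=F), VALIDATE:P2(v=12,ok=T), TRANSFORM:-, EMIT:P1(v=0,ok=F)] out:-; in:P3
Tick 5: [PARSE:P4(v=10,ok=F), VALIDATE:P3(v=9,ok=F), TRANSFORM:P2(v=48,ok=T), EMIT:-] out:P1(v=0); in:P4
Tick 6: [PARSE:-, VALIDATE:P4(v=10,ok=T), TRANSFORM:P3(v=0,ok=F), EMIT:P2(v=48,ok=T)] out:-; in:-
Tick 7: [PARSE:P5(v=8,ok=F), VALIDATE:-, TRANSFORM:P4(v=40,ok=T), EMIT:P3(v=0,ok=F)] out:P2(v=48); in:P5
Tick 8: [PARSE:P6(v=17,ok=F), VALIDATE:P5(v=8,ok=F), TRANSFORM:-, EMIT:P4(v=40,ok=T)] out:P3(v=0); in:P6
Tick 9: [PARSE:-, VALIDATE:P6(v=17,ok=T), TRANSFORM:P5(v=0,ok=F), EMIT:-] out:P4(v=40); in:-
Tick 10: [PARSE:-, VALIDATE:-, TRANSFORM:P6(v=68,ok=T), EMIT:P5(v=0,ok=F)] out:-; in:-
Tick 11: [PARSE:-, VALIDATE:-, TRANSFORM:-, EMIT:P6(v=68,ok=T)] out:P5(v=0); in:-
Tick 12: [PARSE:-, VALIDATE:-, TRANSFORM:-, EMIT:-] out:P6(v=68); in:-
P3: arrives tick 4, valid=False (id=3, id%2=1), emit tick 8, final value 0

Answer: 8 0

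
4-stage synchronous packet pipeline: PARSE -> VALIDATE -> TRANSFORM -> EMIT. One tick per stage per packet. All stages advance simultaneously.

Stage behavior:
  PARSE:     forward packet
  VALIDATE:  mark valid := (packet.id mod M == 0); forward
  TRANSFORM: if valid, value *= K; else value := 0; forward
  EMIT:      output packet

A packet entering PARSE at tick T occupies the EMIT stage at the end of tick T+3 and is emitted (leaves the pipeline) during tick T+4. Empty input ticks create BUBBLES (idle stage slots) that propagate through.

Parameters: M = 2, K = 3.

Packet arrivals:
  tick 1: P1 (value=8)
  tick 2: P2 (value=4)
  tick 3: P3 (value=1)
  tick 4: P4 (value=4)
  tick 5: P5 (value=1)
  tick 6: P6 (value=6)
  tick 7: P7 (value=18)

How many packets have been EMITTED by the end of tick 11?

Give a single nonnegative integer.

Tick 1: [PARSE:P1(v=8,ok=F), VALIDATE:-, TRANSFORM:-, EMIT:-] out:-; in:P1
Tick 2: [PARSE:P2(v=4,ok=F), VALIDATE:P1(v=8,ok=F), TRANSFORM:-, EMIT:-] out:-; in:P2
Tick 3: [PARSE:P3(v=1,ok=F), VALIDATE:P2(v=4,ok=T), TRANSFORM:P1(v=0,ok=F), EMIT:-] out:-; in:P3
Tick 4: [PARSE:P4(v=4,ok=F), VALIDATE:P3(v=1,ok=F), TRANSFORM:P2(v=12,ok=T), EMIT:P1(v=0,ok=F)] out:-; in:P4
Tick 5: [PARSE:P5(v=1,ok=F), VALIDATE:P4(v=4,ok=T), TRANSFORM:P3(v=0,ok=F), EMIT:P2(v=12,ok=T)] out:P1(v=0); in:P5
Tick 6: [PARSE:P6(v=6,ok=F), VALIDATE:P5(v=1,ok=F), TRANSFORM:P4(v=12,ok=T), EMIT:P3(v=0,ok=F)] out:P2(v=12); in:P6
Tick 7: [PARSE:P7(v=18,ok=F), VALIDATE:P6(v=6,ok=T), TRANSFORM:P5(v=0,ok=F), EMIT:P4(v=12,ok=T)] out:P3(v=0); in:P7
Tick 8: [PARSE:-, VALIDATE:P7(v=18,ok=F), TRANSFORM:P6(v=18,ok=T), EMIT:P5(v=0,ok=F)] out:P4(v=12); in:-
Tick 9: [PARSE:-, VALIDATE:-, TRANSFORM:P7(v=0,ok=F), EMIT:P6(v=18,ok=T)] out:P5(v=0); in:-
Tick 10: [PARSE:-, VALIDATE:-, TRANSFORM:-, EMIT:P7(v=0,ok=F)] out:P6(v=18); in:-
Tick 11: [PARSE:-, VALIDATE:-, TRANSFORM:-, EMIT:-] out:P7(v=0); in:-
Emitted by tick 11: ['P1', 'P2', 'P3', 'P4', 'P5', 'P6', 'P7']

Answer: 7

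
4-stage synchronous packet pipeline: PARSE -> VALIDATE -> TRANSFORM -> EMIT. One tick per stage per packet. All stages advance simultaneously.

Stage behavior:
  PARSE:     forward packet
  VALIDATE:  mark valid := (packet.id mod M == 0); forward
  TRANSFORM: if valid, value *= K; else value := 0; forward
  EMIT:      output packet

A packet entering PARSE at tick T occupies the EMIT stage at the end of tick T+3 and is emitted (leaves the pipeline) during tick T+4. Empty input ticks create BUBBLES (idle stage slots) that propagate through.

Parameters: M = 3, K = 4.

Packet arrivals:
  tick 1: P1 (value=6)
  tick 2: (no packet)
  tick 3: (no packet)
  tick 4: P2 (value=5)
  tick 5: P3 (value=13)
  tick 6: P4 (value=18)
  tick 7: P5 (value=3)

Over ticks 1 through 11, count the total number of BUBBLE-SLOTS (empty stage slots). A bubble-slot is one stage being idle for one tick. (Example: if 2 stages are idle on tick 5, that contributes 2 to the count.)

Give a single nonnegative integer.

Tick 1: [PARSE:P1(v=6,ok=F), VALIDATE:-, TRANSFORM:-, EMIT:-] out:-; bubbles=3
Tick 2: [PARSE:-, VALIDATE:P1(v=6,ok=F), TRANSFORM:-, EMIT:-] out:-; bubbles=3
Tick 3: [PARSE:-, VALIDATE:-, TRANSFORM:P1(v=0,ok=F), EMIT:-] out:-; bubbles=3
Tick 4: [PARSE:P2(v=5,ok=F), VALIDATE:-, TRANSFORM:-, EMIT:P1(v=0,ok=F)] out:-; bubbles=2
Tick 5: [PARSE:P3(v=13,ok=F), VALIDATE:P2(v=5,ok=F), TRANSFORM:-, EMIT:-] out:P1(v=0); bubbles=2
Tick 6: [PARSE:P4(v=18,ok=F), VALIDATE:P3(v=13,ok=T), TRANSFORM:P2(v=0,ok=F), EMIT:-] out:-; bubbles=1
Tick 7: [PARSE:P5(v=3,ok=F), VALIDATE:P4(v=18,ok=F), TRANSFORM:P3(v=52,ok=T), EMIT:P2(v=0,ok=F)] out:-; bubbles=0
Tick 8: [PARSE:-, VALIDATE:P5(v=3,ok=F), TRANSFORM:P4(v=0,ok=F), EMIT:P3(v=52,ok=T)] out:P2(v=0); bubbles=1
Tick 9: [PARSE:-, VALIDATE:-, TRANSFORM:P5(v=0,ok=F), EMIT:P4(v=0,ok=F)] out:P3(v=52); bubbles=2
Tick 10: [PARSE:-, VALIDATE:-, TRANSFORM:-, EMIT:P5(v=0,ok=F)] out:P4(v=0); bubbles=3
Tick 11: [PARSE:-, VALIDATE:-, TRANSFORM:-, EMIT:-] out:P5(v=0); bubbles=4
Total bubble-slots: 24

Answer: 24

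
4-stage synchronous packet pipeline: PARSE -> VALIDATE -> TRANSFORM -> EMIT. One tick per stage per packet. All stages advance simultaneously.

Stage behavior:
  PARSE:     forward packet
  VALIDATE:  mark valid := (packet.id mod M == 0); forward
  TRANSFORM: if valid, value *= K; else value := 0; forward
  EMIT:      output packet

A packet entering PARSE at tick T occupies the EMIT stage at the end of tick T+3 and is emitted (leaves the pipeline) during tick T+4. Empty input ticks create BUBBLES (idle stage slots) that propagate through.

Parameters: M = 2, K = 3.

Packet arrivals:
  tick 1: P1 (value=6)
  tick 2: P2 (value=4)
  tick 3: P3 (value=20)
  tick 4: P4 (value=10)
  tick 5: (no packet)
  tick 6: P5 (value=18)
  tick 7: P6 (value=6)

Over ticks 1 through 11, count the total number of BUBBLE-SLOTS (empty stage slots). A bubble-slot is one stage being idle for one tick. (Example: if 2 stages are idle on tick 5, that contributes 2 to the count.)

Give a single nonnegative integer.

Answer: 20

Derivation:
Tick 1: [PARSE:P1(v=6,ok=F), VALIDATE:-, TRANSFORM:-, EMIT:-] out:-; bubbles=3
Tick 2: [PARSE:P2(v=4,ok=F), VALIDATE:P1(v=6,ok=F), TRANSFORM:-, EMIT:-] out:-; bubbles=2
Tick 3: [PARSE:P3(v=20,ok=F), VALIDATE:P2(v=4,ok=T), TRANSFORM:P1(v=0,ok=F), EMIT:-] out:-; bubbles=1
Tick 4: [PARSE:P4(v=10,ok=F), VALIDATE:P3(v=20,ok=F), TRANSFORM:P2(v=12,ok=T), EMIT:P1(v=0,ok=F)] out:-; bubbles=0
Tick 5: [PARSE:-, VALIDATE:P4(v=10,ok=T), TRANSFORM:P3(v=0,ok=F), EMIT:P2(v=12,ok=T)] out:P1(v=0); bubbles=1
Tick 6: [PARSE:P5(v=18,ok=F), VALIDATE:-, TRANSFORM:P4(v=30,ok=T), EMIT:P3(v=0,ok=F)] out:P2(v=12); bubbles=1
Tick 7: [PARSE:P6(v=6,ok=F), VALIDATE:P5(v=18,ok=F), TRANSFORM:-, EMIT:P4(v=30,ok=T)] out:P3(v=0); bubbles=1
Tick 8: [PARSE:-, VALIDATE:P6(v=6,ok=T), TRANSFORM:P5(v=0,ok=F), EMIT:-] out:P4(v=30); bubbles=2
Tick 9: [PARSE:-, VALIDATE:-, TRANSFORM:P6(v=18,ok=T), EMIT:P5(v=0,ok=F)] out:-; bubbles=2
Tick 10: [PARSE:-, VALIDATE:-, TRANSFORM:-, EMIT:P6(v=18,ok=T)] out:P5(v=0); bubbles=3
Tick 11: [PARSE:-, VALIDATE:-, TRANSFORM:-, EMIT:-] out:P6(v=18); bubbles=4
Total bubble-slots: 20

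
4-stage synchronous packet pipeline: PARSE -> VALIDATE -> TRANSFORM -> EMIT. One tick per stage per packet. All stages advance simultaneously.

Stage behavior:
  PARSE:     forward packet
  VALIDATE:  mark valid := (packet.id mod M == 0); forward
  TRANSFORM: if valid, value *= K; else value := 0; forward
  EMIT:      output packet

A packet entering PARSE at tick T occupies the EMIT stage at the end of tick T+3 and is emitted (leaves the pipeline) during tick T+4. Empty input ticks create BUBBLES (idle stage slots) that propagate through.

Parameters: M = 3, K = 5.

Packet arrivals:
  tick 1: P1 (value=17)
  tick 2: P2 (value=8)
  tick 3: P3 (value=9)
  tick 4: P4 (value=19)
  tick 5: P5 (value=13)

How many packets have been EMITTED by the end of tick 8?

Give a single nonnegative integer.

Answer: 4

Derivation:
Tick 1: [PARSE:P1(v=17,ok=F), VALIDATE:-, TRANSFORM:-, EMIT:-] out:-; in:P1
Tick 2: [PARSE:P2(v=8,ok=F), VALIDATE:P1(v=17,ok=F), TRANSFORM:-, EMIT:-] out:-; in:P2
Tick 3: [PARSE:P3(v=9,ok=F), VALIDATE:P2(v=8,ok=F), TRANSFORM:P1(v=0,ok=F), EMIT:-] out:-; in:P3
Tick 4: [PARSE:P4(v=19,ok=F), VALIDATE:P3(v=9,ok=T), TRANSFORM:P2(v=0,ok=F), EMIT:P1(v=0,ok=F)] out:-; in:P4
Tick 5: [PARSE:P5(v=13,ok=F), VALIDATE:P4(v=19,ok=F), TRANSFORM:P3(v=45,ok=T), EMIT:P2(v=0,ok=F)] out:P1(v=0); in:P5
Tick 6: [PARSE:-, VALIDATE:P5(v=13,ok=F), TRANSFORM:P4(v=0,ok=F), EMIT:P3(v=45,ok=T)] out:P2(v=0); in:-
Tick 7: [PARSE:-, VALIDATE:-, TRANSFORM:P5(v=0,ok=F), EMIT:P4(v=0,ok=F)] out:P3(v=45); in:-
Tick 8: [PARSE:-, VALIDATE:-, TRANSFORM:-, EMIT:P5(v=0,ok=F)] out:P4(v=0); in:-
Emitted by tick 8: ['P1', 'P2', 'P3', 'P4']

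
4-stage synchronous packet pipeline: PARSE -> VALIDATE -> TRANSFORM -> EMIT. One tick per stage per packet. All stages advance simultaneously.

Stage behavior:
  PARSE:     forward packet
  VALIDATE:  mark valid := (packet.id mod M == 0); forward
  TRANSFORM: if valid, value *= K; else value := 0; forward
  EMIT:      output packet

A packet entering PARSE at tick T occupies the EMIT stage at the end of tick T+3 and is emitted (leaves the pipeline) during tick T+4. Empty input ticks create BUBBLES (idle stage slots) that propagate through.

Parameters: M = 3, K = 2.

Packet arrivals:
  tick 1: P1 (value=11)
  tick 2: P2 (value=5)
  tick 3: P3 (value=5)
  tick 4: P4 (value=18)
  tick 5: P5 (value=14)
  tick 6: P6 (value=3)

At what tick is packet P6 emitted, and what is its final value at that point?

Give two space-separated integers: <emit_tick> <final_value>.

Answer: 10 6

Derivation:
Tick 1: [PARSE:P1(v=11,ok=F), VALIDATE:-, TRANSFORM:-, EMIT:-] out:-; in:P1
Tick 2: [PARSE:P2(v=5,ok=F), VALIDATE:P1(v=11,ok=F), TRANSFORM:-, EMIT:-] out:-; in:P2
Tick 3: [PARSE:P3(v=5,ok=F), VALIDATE:P2(v=5,ok=F), TRANSFORM:P1(v=0,ok=F), EMIT:-] out:-; in:P3
Tick 4: [PARSE:P4(v=18,ok=F), VALIDATE:P3(v=5,ok=T), TRANSFORM:P2(v=0,ok=F), EMIT:P1(v=0,ok=F)] out:-; in:P4
Tick 5: [PARSE:P5(v=14,ok=F), VALIDATE:P4(v=18,ok=F), TRANSFORM:P3(v=10,ok=T), EMIT:P2(v=0,ok=F)] out:P1(v=0); in:P5
Tick 6: [PARSE:P6(v=3,ok=F), VALIDATE:P5(v=14,ok=F), TRANSFORM:P4(v=0,ok=F), EMIT:P3(v=10,ok=T)] out:P2(v=0); in:P6
Tick 7: [PARSE:-, VALIDATE:P6(v=3,ok=T), TRANSFORM:P5(v=0,ok=F), EMIT:P4(v=0,ok=F)] out:P3(v=10); in:-
Tick 8: [PARSE:-, VALIDATE:-, TRANSFORM:P6(v=6,ok=T), EMIT:P5(v=0,ok=F)] out:P4(v=0); in:-
Tick 9: [PARSE:-, VALIDATE:-, TRANSFORM:-, EMIT:P6(v=6,ok=T)] out:P5(v=0); in:-
Tick 10: [PARSE:-, VALIDATE:-, TRANSFORM:-, EMIT:-] out:P6(v=6); in:-
P6: arrives tick 6, valid=True (id=6, id%3=0), emit tick 10, final value 6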